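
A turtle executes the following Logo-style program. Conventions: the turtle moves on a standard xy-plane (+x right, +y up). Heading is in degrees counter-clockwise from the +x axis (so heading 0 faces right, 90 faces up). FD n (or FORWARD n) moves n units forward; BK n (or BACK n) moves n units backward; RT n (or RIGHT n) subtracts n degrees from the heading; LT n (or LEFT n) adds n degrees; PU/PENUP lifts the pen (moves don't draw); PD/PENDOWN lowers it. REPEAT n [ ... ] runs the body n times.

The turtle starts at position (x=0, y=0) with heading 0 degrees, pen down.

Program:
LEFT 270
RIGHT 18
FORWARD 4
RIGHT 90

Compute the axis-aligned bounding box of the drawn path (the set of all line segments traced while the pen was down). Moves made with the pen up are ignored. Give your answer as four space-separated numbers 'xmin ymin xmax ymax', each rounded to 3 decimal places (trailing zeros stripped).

Answer: -1.236 -3.804 0 0

Derivation:
Executing turtle program step by step:
Start: pos=(0,0), heading=0, pen down
LT 270: heading 0 -> 270
RT 18: heading 270 -> 252
FD 4: (0,0) -> (-1.236,-3.804) [heading=252, draw]
RT 90: heading 252 -> 162
Final: pos=(-1.236,-3.804), heading=162, 1 segment(s) drawn

Segment endpoints: x in {-1.236, 0}, y in {-3.804, 0}
xmin=-1.236, ymin=-3.804, xmax=0, ymax=0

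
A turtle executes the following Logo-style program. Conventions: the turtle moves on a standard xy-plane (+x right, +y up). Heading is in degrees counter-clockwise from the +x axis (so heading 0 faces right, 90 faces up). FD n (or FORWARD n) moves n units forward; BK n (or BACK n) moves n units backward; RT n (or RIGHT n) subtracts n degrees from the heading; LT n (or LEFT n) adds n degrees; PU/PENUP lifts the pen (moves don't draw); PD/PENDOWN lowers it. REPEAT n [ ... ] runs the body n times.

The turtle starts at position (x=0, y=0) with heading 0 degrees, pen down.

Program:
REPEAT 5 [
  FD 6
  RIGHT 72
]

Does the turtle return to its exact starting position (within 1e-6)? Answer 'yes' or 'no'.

Answer: yes

Derivation:
Executing turtle program step by step:
Start: pos=(0,0), heading=0, pen down
REPEAT 5 [
  -- iteration 1/5 --
  FD 6: (0,0) -> (6,0) [heading=0, draw]
  RT 72: heading 0 -> 288
  -- iteration 2/5 --
  FD 6: (6,0) -> (7.854,-5.706) [heading=288, draw]
  RT 72: heading 288 -> 216
  -- iteration 3/5 --
  FD 6: (7.854,-5.706) -> (3,-9.233) [heading=216, draw]
  RT 72: heading 216 -> 144
  -- iteration 4/5 --
  FD 6: (3,-9.233) -> (-1.854,-5.706) [heading=144, draw]
  RT 72: heading 144 -> 72
  -- iteration 5/5 --
  FD 6: (-1.854,-5.706) -> (0,0) [heading=72, draw]
  RT 72: heading 72 -> 0
]
Final: pos=(0,0), heading=0, 5 segment(s) drawn

Start position: (0, 0)
Final position: (0, 0)
Distance = 0; < 1e-6 -> CLOSED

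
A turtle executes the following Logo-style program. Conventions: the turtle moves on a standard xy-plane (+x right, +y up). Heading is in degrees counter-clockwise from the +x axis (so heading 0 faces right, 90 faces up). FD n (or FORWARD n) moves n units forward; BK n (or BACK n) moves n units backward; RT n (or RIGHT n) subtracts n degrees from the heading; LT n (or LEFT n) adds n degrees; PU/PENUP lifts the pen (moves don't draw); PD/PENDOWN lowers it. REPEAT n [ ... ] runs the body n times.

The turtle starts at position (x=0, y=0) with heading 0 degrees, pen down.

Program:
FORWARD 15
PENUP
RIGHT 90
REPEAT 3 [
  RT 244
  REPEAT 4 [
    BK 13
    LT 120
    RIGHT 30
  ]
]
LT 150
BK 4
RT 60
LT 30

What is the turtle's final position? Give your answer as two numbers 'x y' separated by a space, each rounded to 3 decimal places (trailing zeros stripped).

Answer: 12.323 -2.973

Derivation:
Executing turtle program step by step:
Start: pos=(0,0), heading=0, pen down
FD 15: (0,0) -> (15,0) [heading=0, draw]
PU: pen up
RT 90: heading 0 -> 270
REPEAT 3 [
  -- iteration 1/3 --
  RT 244: heading 270 -> 26
  REPEAT 4 [
    -- iteration 1/4 --
    BK 13: (15,0) -> (3.316,-5.699) [heading=26, move]
    LT 120: heading 26 -> 146
    RT 30: heading 146 -> 116
    -- iteration 2/4 --
    BK 13: (3.316,-5.699) -> (9.015,-17.383) [heading=116, move]
    LT 120: heading 116 -> 236
    RT 30: heading 236 -> 206
    -- iteration 3/4 --
    BK 13: (9.015,-17.383) -> (20.699,-11.684) [heading=206, move]
    LT 120: heading 206 -> 326
    RT 30: heading 326 -> 296
    -- iteration 4/4 --
    BK 13: (20.699,-11.684) -> (15,0) [heading=296, move]
    LT 120: heading 296 -> 56
    RT 30: heading 56 -> 26
  ]
  -- iteration 2/3 --
  RT 244: heading 26 -> 142
  REPEAT 4 [
    -- iteration 1/4 --
    BK 13: (15,0) -> (25.244,-8.004) [heading=142, move]
    LT 120: heading 142 -> 262
    RT 30: heading 262 -> 232
    -- iteration 2/4 --
    BK 13: (25.244,-8.004) -> (33.248,2.241) [heading=232, move]
    LT 120: heading 232 -> 352
    RT 30: heading 352 -> 322
    -- iteration 3/4 --
    BK 13: (33.248,2.241) -> (23.004,10.244) [heading=322, move]
    LT 120: heading 322 -> 82
    RT 30: heading 82 -> 52
    -- iteration 4/4 --
    BK 13: (23.004,10.244) -> (15,0) [heading=52, move]
    LT 120: heading 52 -> 172
    RT 30: heading 172 -> 142
  ]
  -- iteration 3/3 --
  RT 244: heading 142 -> 258
  REPEAT 4 [
    -- iteration 1/4 --
    BK 13: (15,0) -> (17.703,12.716) [heading=258, move]
    LT 120: heading 258 -> 18
    RT 30: heading 18 -> 348
    -- iteration 2/4 --
    BK 13: (17.703,12.716) -> (4.987,15.419) [heading=348, move]
    LT 120: heading 348 -> 108
    RT 30: heading 108 -> 78
    -- iteration 3/4 --
    BK 13: (4.987,15.419) -> (2.284,2.703) [heading=78, move]
    LT 120: heading 78 -> 198
    RT 30: heading 198 -> 168
    -- iteration 4/4 --
    BK 13: (2.284,2.703) -> (15,0) [heading=168, move]
    LT 120: heading 168 -> 288
    RT 30: heading 288 -> 258
  ]
]
LT 150: heading 258 -> 48
BK 4: (15,0) -> (12.323,-2.973) [heading=48, move]
RT 60: heading 48 -> 348
LT 30: heading 348 -> 18
Final: pos=(12.323,-2.973), heading=18, 1 segment(s) drawn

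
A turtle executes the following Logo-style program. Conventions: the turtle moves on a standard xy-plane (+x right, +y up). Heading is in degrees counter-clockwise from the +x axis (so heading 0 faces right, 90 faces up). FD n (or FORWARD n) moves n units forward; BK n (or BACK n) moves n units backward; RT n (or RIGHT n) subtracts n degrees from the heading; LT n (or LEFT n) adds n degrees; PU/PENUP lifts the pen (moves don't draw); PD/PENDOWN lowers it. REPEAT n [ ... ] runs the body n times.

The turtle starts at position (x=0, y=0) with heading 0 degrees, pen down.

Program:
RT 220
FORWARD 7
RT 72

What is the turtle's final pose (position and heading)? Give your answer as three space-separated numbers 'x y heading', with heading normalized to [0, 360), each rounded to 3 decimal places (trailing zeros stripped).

Answer: -5.362 4.5 68

Derivation:
Executing turtle program step by step:
Start: pos=(0,0), heading=0, pen down
RT 220: heading 0 -> 140
FD 7: (0,0) -> (-5.362,4.5) [heading=140, draw]
RT 72: heading 140 -> 68
Final: pos=(-5.362,4.5), heading=68, 1 segment(s) drawn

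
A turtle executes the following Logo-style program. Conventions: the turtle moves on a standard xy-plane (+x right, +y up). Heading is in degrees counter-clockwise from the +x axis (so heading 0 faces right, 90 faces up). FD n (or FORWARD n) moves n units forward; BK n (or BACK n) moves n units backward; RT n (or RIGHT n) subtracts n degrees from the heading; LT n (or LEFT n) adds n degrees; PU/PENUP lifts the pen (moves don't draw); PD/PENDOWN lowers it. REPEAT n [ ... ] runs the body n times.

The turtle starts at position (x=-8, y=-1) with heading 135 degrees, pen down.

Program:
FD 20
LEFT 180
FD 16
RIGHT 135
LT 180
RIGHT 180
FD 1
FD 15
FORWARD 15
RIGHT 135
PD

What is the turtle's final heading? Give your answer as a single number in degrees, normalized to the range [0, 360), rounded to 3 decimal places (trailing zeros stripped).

Executing turtle program step by step:
Start: pos=(-8,-1), heading=135, pen down
FD 20: (-8,-1) -> (-22.142,13.142) [heading=135, draw]
LT 180: heading 135 -> 315
FD 16: (-22.142,13.142) -> (-10.828,1.828) [heading=315, draw]
RT 135: heading 315 -> 180
LT 180: heading 180 -> 0
RT 180: heading 0 -> 180
FD 1: (-10.828,1.828) -> (-11.828,1.828) [heading=180, draw]
FD 15: (-11.828,1.828) -> (-26.828,1.828) [heading=180, draw]
FD 15: (-26.828,1.828) -> (-41.828,1.828) [heading=180, draw]
RT 135: heading 180 -> 45
PD: pen down
Final: pos=(-41.828,1.828), heading=45, 5 segment(s) drawn

Answer: 45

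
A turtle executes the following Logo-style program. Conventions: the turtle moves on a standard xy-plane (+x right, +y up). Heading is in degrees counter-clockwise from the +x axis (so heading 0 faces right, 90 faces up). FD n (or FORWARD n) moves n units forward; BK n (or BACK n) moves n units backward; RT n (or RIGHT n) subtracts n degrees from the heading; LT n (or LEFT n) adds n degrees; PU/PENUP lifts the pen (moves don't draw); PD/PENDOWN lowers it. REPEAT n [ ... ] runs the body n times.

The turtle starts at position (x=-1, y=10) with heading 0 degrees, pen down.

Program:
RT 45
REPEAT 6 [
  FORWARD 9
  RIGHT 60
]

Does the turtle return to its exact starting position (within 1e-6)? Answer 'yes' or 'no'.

Answer: yes

Derivation:
Executing turtle program step by step:
Start: pos=(-1,10), heading=0, pen down
RT 45: heading 0 -> 315
REPEAT 6 [
  -- iteration 1/6 --
  FD 9: (-1,10) -> (5.364,3.636) [heading=315, draw]
  RT 60: heading 315 -> 255
  -- iteration 2/6 --
  FD 9: (5.364,3.636) -> (3.035,-5.057) [heading=255, draw]
  RT 60: heading 255 -> 195
  -- iteration 3/6 --
  FD 9: (3.035,-5.057) -> (-5.659,-7.387) [heading=195, draw]
  RT 60: heading 195 -> 135
  -- iteration 4/6 --
  FD 9: (-5.659,-7.387) -> (-12.023,-1.023) [heading=135, draw]
  RT 60: heading 135 -> 75
  -- iteration 5/6 --
  FD 9: (-12.023,-1.023) -> (-9.693,7.671) [heading=75, draw]
  RT 60: heading 75 -> 15
  -- iteration 6/6 --
  FD 9: (-9.693,7.671) -> (-1,10) [heading=15, draw]
  RT 60: heading 15 -> 315
]
Final: pos=(-1,10), heading=315, 6 segment(s) drawn

Start position: (-1, 10)
Final position: (-1, 10)
Distance = 0; < 1e-6 -> CLOSED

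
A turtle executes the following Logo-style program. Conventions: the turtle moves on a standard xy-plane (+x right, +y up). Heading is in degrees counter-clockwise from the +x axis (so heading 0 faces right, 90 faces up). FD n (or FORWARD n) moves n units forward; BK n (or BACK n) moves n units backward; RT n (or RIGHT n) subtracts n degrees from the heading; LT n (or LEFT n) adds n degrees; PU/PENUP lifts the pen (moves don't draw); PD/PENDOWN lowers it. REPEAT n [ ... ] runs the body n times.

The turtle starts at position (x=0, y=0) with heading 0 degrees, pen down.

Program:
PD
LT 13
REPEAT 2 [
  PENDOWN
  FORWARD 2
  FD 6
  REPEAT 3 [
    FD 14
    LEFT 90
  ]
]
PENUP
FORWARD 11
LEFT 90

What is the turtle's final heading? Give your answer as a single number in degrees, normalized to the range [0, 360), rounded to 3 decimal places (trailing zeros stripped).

Executing turtle program step by step:
Start: pos=(0,0), heading=0, pen down
PD: pen down
LT 13: heading 0 -> 13
REPEAT 2 [
  -- iteration 1/2 --
  PD: pen down
  FD 2: (0,0) -> (1.949,0.45) [heading=13, draw]
  FD 6: (1.949,0.45) -> (7.795,1.8) [heading=13, draw]
  REPEAT 3 [
    -- iteration 1/3 --
    FD 14: (7.795,1.8) -> (21.436,4.949) [heading=13, draw]
    LT 90: heading 13 -> 103
    -- iteration 2/3 --
    FD 14: (21.436,4.949) -> (18.287,18.59) [heading=103, draw]
    LT 90: heading 103 -> 193
    -- iteration 3/3 --
    FD 14: (18.287,18.59) -> (4.646,15.441) [heading=193, draw]
    LT 90: heading 193 -> 283
  ]
  -- iteration 2/2 --
  PD: pen down
  FD 2: (4.646,15.441) -> (5.096,13.492) [heading=283, draw]
  FD 6: (5.096,13.492) -> (6.445,7.646) [heading=283, draw]
  REPEAT 3 [
    -- iteration 1/3 --
    FD 14: (6.445,7.646) -> (9.595,-5.995) [heading=283, draw]
    LT 90: heading 283 -> 13
    -- iteration 2/3 --
    FD 14: (9.595,-5.995) -> (23.236,-2.846) [heading=13, draw]
    LT 90: heading 13 -> 103
    -- iteration 3/3 --
    FD 14: (23.236,-2.846) -> (20.086,10.795) [heading=103, draw]
    LT 90: heading 103 -> 193
  ]
]
PU: pen up
FD 11: (20.086,10.795) -> (9.368,8.321) [heading=193, move]
LT 90: heading 193 -> 283
Final: pos=(9.368,8.321), heading=283, 10 segment(s) drawn

Answer: 283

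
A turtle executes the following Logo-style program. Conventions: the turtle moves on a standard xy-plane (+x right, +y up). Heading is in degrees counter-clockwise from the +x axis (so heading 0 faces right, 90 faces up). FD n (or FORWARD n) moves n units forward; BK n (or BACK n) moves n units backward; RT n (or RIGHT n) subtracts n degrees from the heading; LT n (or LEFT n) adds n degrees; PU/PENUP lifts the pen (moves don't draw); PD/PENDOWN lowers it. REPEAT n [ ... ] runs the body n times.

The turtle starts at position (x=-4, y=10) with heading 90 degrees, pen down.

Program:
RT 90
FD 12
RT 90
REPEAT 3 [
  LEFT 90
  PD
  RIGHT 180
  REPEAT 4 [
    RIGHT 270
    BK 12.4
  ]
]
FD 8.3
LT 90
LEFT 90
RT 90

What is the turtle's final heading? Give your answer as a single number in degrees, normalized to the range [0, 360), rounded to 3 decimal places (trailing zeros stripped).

Executing turtle program step by step:
Start: pos=(-4,10), heading=90, pen down
RT 90: heading 90 -> 0
FD 12: (-4,10) -> (8,10) [heading=0, draw]
RT 90: heading 0 -> 270
REPEAT 3 [
  -- iteration 1/3 --
  LT 90: heading 270 -> 0
  PD: pen down
  RT 180: heading 0 -> 180
  REPEAT 4 [
    -- iteration 1/4 --
    RT 270: heading 180 -> 270
    BK 12.4: (8,10) -> (8,22.4) [heading=270, draw]
    -- iteration 2/4 --
    RT 270: heading 270 -> 0
    BK 12.4: (8,22.4) -> (-4.4,22.4) [heading=0, draw]
    -- iteration 3/4 --
    RT 270: heading 0 -> 90
    BK 12.4: (-4.4,22.4) -> (-4.4,10) [heading=90, draw]
    -- iteration 4/4 --
    RT 270: heading 90 -> 180
    BK 12.4: (-4.4,10) -> (8,10) [heading=180, draw]
  ]
  -- iteration 2/3 --
  LT 90: heading 180 -> 270
  PD: pen down
  RT 180: heading 270 -> 90
  REPEAT 4 [
    -- iteration 1/4 --
    RT 270: heading 90 -> 180
    BK 12.4: (8,10) -> (20.4,10) [heading=180, draw]
    -- iteration 2/4 --
    RT 270: heading 180 -> 270
    BK 12.4: (20.4,10) -> (20.4,22.4) [heading=270, draw]
    -- iteration 3/4 --
    RT 270: heading 270 -> 0
    BK 12.4: (20.4,22.4) -> (8,22.4) [heading=0, draw]
    -- iteration 4/4 --
    RT 270: heading 0 -> 90
    BK 12.4: (8,22.4) -> (8,10) [heading=90, draw]
  ]
  -- iteration 3/3 --
  LT 90: heading 90 -> 180
  PD: pen down
  RT 180: heading 180 -> 0
  REPEAT 4 [
    -- iteration 1/4 --
    RT 270: heading 0 -> 90
    BK 12.4: (8,10) -> (8,-2.4) [heading=90, draw]
    -- iteration 2/4 --
    RT 270: heading 90 -> 180
    BK 12.4: (8,-2.4) -> (20.4,-2.4) [heading=180, draw]
    -- iteration 3/4 --
    RT 270: heading 180 -> 270
    BK 12.4: (20.4,-2.4) -> (20.4,10) [heading=270, draw]
    -- iteration 4/4 --
    RT 270: heading 270 -> 0
    BK 12.4: (20.4,10) -> (8,10) [heading=0, draw]
  ]
]
FD 8.3: (8,10) -> (16.3,10) [heading=0, draw]
LT 90: heading 0 -> 90
LT 90: heading 90 -> 180
RT 90: heading 180 -> 90
Final: pos=(16.3,10), heading=90, 14 segment(s) drawn

Answer: 90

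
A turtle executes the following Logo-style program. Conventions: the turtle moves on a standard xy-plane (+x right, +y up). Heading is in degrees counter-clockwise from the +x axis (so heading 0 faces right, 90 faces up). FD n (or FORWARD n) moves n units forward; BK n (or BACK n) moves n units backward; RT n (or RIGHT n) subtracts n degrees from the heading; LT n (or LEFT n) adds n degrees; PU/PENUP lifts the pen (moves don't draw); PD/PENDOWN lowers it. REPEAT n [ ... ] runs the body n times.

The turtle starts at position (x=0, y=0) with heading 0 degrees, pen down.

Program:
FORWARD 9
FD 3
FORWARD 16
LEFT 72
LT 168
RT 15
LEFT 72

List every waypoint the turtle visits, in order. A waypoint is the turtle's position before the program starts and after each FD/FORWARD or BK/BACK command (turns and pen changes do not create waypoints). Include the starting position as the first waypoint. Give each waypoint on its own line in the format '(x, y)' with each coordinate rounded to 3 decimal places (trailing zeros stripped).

Answer: (0, 0)
(9, 0)
(12, 0)
(28, 0)

Derivation:
Executing turtle program step by step:
Start: pos=(0,0), heading=0, pen down
FD 9: (0,0) -> (9,0) [heading=0, draw]
FD 3: (9,0) -> (12,0) [heading=0, draw]
FD 16: (12,0) -> (28,0) [heading=0, draw]
LT 72: heading 0 -> 72
LT 168: heading 72 -> 240
RT 15: heading 240 -> 225
LT 72: heading 225 -> 297
Final: pos=(28,0), heading=297, 3 segment(s) drawn
Waypoints (4 total):
(0, 0)
(9, 0)
(12, 0)
(28, 0)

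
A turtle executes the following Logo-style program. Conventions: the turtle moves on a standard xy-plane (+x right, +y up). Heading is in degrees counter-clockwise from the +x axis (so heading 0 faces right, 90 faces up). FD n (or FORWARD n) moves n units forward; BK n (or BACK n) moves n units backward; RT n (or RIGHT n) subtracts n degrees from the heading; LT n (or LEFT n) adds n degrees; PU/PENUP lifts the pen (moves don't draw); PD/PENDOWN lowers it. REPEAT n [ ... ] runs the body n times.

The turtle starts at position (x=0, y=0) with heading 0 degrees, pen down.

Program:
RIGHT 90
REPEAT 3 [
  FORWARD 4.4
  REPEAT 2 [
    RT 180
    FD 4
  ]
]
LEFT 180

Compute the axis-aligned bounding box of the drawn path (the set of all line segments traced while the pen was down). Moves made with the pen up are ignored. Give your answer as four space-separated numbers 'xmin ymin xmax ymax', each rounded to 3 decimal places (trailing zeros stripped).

Executing turtle program step by step:
Start: pos=(0,0), heading=0, pen down
RT 90: heading 0 -> 270
REPEAT 3 [
  -- iteration 1/3 --
  FD 4.4: (0,0) -> (0,-4.4) [heading=270, draw]
  REPEAT 2 [
    -- iteration 1/2 --
    RT 180: heading 270 -> 90
    FD 4: (0,-4.4) -> (0,-0.4) [heading=90, draw]
    -- iteration 2/2 --
    RT 180: heading 90 -> 270
    FD 4: (0,-0.4) -> (0,-4.4) [heading=270, draw]
  ]
  -- iteration 2/3 --
  FD 4.4: (0,-4.4) -> (0,-8.8) [heading=270, draw]
  REPEAT 2 [
    -- iteration 1/2 --
    RT 180: heading 270 -> 90
    FD 4: (0,-8.8) -> (0,-4.8) [heading=90, draw]
    -- iteration 2/2 --
    RT 180: heading 90 -> 270
    FD 4: (0,-4.8) -> (0,-8.8) [heading=270, draw]
  ]
  -- iteration 3/3 --
  FD 4.4: (0,-8.8) -> (0,-13.2) [heading=270, draw]
  REPEAT 2 [
    -- iteration 1/2 --
    RT 180: heading 270 -> 90
    FD 4: (0,-13.2) -> (0,-9.2) [heading=90, draw]
    -- iteration 2/2 --
    RT 180: heading 90 -> 270
    FD 4: (0,-9.2) -> (0,-13.2) [heading=270, draw]
  ]
]
LT 180: heading 270 -> 90
Final: pos=(0,-13.2), heading=90, 9 segment(s) drawn

Segment endpoints: x in {0, 0, 0, 0, 0, 0, 0, 0, 0, 0}, y in {-13.2, -9.2, -8.8, -4.8, -4.4, -0.4, 0}
xmin=0, ymin=-13.2, xmax=0, ymax=0

Answer: 0 -13.2 0 0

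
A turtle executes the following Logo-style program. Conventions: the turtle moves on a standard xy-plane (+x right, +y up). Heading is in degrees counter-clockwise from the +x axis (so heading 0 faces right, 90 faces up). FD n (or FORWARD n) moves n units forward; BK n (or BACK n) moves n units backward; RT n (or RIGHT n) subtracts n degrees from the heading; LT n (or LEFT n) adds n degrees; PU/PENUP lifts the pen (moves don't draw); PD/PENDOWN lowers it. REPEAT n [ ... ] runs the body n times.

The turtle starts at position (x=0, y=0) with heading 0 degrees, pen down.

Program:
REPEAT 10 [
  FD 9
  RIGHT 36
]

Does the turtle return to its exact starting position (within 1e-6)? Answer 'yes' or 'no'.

Answer: yes

Derivation:
Executing turtle program step by step:
Start: pos=(0,0), heading=0, pen down
REPEAT 10 [
  -- iteration 1/10 --
  FD 9: (0,0) -> (9,0) [heading=0, draw]
  RT 36: heading 0 -> 324
  -- iteration 2/10 --
  FD 9: (9,0) -> (16.281,-5.29) [heading=324, draw]
  RT 36: heading 324 -> 288
  -- iteration 3/10 --
  FD 9: (16.281,-5.29) -> (19.062,-13.85) [heading=288, draw]
  RT 36: heading 288 -> 252
  -- iteration 4/10 --
  FD 9: (19.062,-13.85) -> (16.281,-22.409) [heading=252, draw]
  RT 36: heading 252 -> 216
  -- iteration 5/10 --
  FD 9: (16.281,-22.409) -> (9,-27.699) [heading=216, draw]
  RT 36: heading 216 -> 180
  -- iteration 6/10 --
  FD 9: (9,-27.699) -> (0,-27.699) [heading=180, draw]
  RT 36: heading 180 -> 144
  -- iteration 7/10 --
  FD 9: (0,-27.699) -> (-7.281,-22.409) [heading=144, draw]
  RT 36: heading 144 -> 108
  -- iteration 8/10 --
  FD 9: (-7.281,-22.409) -> (-10.062,-13.85) [heading=108, draw]
  RT 36: heading 108 -> 72
  -- iteration 9/10 --
  FD 9: (-10.062,-13.85) -> (-7.281,-5.29) [heading=72, draw]
  RT 36: heading 72 -> 36
  -- iteration 10/10 --
  FD 9: (-7.281,-5.29) -> (0,0) [heading=36, draw]
  RT 36: heading 36 -> 0
]
Final: pos=(0,0), heading=0, 10 segment(s) drawn

Start position: (0, 0)
Final position: (0, 0)
Distance = 0; < 1e-6 -> CLOSED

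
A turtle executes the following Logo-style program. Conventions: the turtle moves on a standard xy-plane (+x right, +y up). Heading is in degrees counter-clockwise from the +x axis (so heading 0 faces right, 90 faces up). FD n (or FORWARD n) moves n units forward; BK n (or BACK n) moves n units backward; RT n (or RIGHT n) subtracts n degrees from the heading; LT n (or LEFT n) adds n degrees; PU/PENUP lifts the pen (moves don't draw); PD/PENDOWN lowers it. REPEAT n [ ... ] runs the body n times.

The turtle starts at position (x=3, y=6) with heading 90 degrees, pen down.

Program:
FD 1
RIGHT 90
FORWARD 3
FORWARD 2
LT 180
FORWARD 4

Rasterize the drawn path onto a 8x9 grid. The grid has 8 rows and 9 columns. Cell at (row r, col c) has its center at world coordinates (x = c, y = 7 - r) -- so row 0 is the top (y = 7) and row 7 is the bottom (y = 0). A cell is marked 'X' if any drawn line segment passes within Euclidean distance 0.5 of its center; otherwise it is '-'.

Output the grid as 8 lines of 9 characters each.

Segment 0: (3,6) -> (3,7)
Segment 1: (3,7) -> (6,7)
Segment 2: (6,7) -> (8,7)
Segment 3: (8,7) -> (4,7)

Answer: ---XXXXXX
---X-----
---------
---------
---------
---------
---------
---------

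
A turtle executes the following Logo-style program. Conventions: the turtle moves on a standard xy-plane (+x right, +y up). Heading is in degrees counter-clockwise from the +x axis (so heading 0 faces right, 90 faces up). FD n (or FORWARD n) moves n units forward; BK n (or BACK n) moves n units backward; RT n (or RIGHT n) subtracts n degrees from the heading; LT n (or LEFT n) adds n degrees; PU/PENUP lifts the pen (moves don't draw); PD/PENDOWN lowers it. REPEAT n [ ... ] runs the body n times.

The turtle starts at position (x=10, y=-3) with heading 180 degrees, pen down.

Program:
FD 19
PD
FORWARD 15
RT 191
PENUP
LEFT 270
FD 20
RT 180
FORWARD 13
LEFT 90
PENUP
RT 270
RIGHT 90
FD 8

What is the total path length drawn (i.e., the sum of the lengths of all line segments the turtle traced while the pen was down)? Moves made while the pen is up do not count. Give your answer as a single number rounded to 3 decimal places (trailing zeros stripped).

Answer: 34

Derivation:
Executing turtle program step by step:
Start: pos=(10,-3), heading=180, pen down
FD 19: (10,-3) -> (-9,-3) [heading=180, draw]
PD: pen down
FD 15: (-9,-3) -> (-24,-3) [heading=180, draw]
RT 191: heading 180 -> 349
PU: pen up
LT 270: heading 349 -> 259
FD 20: (-24,-3) -> (-27.816,-22.633) [heading=259, move]
RT 180: heading 259 -> 79
FD 13: (-27.816,-22.633) -> (-25.336,-9.871) [heading=79, move]
LT 90: heading 79 -> 169
PU: pen up
RT 270: heading 169 -> 259
RT 90: heading 259 -> 169
FD 8: (-25.336,-9.871) -> (-33.189,-8.345) [heading=169, move]
Final: pos=(-33.189,-8.345), heading=169, 2 segment(s) drawn

Segment lengths:
  seg 1: (10,-3) -> (-9,-3), length = 19
  seg 2: (-9,-3) -> (-24,-3), length = 15
Total = 34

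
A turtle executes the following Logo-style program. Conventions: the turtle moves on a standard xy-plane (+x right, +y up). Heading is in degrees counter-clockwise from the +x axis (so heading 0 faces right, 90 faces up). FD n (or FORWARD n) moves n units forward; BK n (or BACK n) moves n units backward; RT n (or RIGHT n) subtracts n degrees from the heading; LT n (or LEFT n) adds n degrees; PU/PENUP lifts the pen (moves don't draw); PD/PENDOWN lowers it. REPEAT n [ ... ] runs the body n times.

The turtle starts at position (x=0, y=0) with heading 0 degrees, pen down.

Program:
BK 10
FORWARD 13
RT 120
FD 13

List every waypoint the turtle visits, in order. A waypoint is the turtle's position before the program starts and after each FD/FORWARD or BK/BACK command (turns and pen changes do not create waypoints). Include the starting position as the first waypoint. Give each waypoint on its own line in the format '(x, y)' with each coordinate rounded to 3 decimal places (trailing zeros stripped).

Executing turtle program step by step:
Start: pos=(0,0), heading=0, pen down
BK 10: (0,0) -> (-10,0) [heading=0, draw]
FD 13: (-10,0) -> (3,0) [heading=0, draw]
RT 120: heading 0 -> 240
FD 13: (3,0) -> (-3.5,-11.258) [heading=240, draw]
Final: pos=(-3.5,-11.258), heading=240, 3 segment(s) drawn
Waypoints (4 total):
(0, 0)
(-10, 0)
(3, 0)
(-3.5, -11.258)

Answer: (0, 0)
(-10, 0)
(3, 0)
(-3.5, -11.258)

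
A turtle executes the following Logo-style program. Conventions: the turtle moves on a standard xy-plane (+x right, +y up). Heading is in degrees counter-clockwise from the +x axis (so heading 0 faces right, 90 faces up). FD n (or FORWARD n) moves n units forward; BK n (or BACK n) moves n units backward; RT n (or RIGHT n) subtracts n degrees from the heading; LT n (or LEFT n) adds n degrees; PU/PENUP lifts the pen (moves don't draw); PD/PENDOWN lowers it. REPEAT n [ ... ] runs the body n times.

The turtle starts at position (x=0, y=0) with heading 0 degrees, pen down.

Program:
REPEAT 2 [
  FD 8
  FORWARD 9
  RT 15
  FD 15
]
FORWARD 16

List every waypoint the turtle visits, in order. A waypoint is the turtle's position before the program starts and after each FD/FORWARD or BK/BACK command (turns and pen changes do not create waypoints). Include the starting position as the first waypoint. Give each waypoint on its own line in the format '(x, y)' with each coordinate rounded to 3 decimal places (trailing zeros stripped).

Executing turtle program step by step:
Start: pos=(0,0), heading=0, pen down
REPEAT 2 [
  -- iteration 1/2 --
  FD 8: (0,0) -> (8,0) [heading=0, draw]
  FD 9: (8,0) -> (17,0) [heading=0, draw]
  RT 15: heading 0 -> 345
  FD 15: (17,0) -> (31.489,-3.882) [heading=345, draw]
  -- iteration 2/2 --
  FD 8: (31.489,-3.882) -> (39.216,-5.953) [heading=345, draw]
  FD 9: (39.216,-5.953) -> (47.91,-8.282) [heading=345, draw]
  RT 15: heading 345 -> 330
  FD 15: (47.91,-8.282) -> (60.9,-15.782) [heading=330, draw]
]
FD 16: (60.9,-15.782) -> (74.756,-23.782) [heading=330, draw]
Final: pos=(74.756,-23.782), heading=330, 7 segment(s) drawn
Waypoints (8 total):
(0, 0)
(8, 0)
(17, 0)
(31.489, -3.882)
(39.216, -5.953)
(47.91, -8.282)
(60.9, -15.782)
(74.756, -23.782)

Answer: (0, 0)
(8, 0)
(17, 0)
(31.489, -3.882)
(39.216, -5.953)
(47.91, -8.282)
(60.9, -15.782)
(74.756, -23.782)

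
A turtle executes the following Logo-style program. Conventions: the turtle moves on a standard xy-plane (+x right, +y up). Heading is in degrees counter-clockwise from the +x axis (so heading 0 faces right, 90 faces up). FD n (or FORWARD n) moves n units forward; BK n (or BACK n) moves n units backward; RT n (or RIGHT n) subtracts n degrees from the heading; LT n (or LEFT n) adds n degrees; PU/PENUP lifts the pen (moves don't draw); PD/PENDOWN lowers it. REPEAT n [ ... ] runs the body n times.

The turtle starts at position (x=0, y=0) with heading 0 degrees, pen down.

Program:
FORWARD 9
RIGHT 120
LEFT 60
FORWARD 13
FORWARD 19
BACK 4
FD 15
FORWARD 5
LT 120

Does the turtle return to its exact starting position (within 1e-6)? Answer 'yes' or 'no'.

Answer: no

Derivation:
Executing turtle program step by step:
Start: pos=(0,0), heading=0, pen down
FD 9: (0,0) -> (9,0) [heading=0, draw]
RT 120: heading 0 -> 240
LT 60: heading 240 -> 300
FD 13: (9,0) -> (15.5,-11.258) [heading=300, draw]
FD 19: (15.5,-11.258) -> (25,-27.713) [heading=300, draw]
BK 4: (25,-27.713) -> (23,-24.249) [heading=300, draw]
FD 15: (23,-24.249) -> (30.5,-37.239) [heading=300, draw]
FD 5: (30.5,-37.239) -> (33,-41.569) [heading=300, draw]
LT 120: heading 300 -> 60
Final: pos=(33,-41.569), heading=60, 6 segment(s) drawn

Start position: (0, 0)
Final position: (33, -41.569)
Distance = 53.075; >= 1e-6 -> NOT closed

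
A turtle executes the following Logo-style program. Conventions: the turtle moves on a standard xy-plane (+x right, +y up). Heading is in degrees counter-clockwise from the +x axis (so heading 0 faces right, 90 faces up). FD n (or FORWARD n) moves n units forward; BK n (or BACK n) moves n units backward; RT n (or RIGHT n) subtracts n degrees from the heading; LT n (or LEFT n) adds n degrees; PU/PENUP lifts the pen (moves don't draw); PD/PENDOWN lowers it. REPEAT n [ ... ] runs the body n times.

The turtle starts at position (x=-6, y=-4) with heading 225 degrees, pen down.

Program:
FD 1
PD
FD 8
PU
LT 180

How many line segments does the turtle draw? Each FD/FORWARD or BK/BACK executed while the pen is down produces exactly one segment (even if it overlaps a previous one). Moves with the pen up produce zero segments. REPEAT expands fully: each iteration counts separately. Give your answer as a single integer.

Answer: 2

Derivation:
Executing turtle program step by step:
Start: pos=(-6,-4), heading=225, pen down
FD 1: (-6,-4) -> (-6.707,-4.707) [heading=225, draw]
PD: pen down
FD 8: (-6.707,-4.707) -> (-12.364,-10.364) [heading=225, draw]
PU: pen up
LT 180: heading 225 -> 45
Final: pos=(-12.364,-10.364), heading=45, 2 segment(s) drawn
Segments drawn: 2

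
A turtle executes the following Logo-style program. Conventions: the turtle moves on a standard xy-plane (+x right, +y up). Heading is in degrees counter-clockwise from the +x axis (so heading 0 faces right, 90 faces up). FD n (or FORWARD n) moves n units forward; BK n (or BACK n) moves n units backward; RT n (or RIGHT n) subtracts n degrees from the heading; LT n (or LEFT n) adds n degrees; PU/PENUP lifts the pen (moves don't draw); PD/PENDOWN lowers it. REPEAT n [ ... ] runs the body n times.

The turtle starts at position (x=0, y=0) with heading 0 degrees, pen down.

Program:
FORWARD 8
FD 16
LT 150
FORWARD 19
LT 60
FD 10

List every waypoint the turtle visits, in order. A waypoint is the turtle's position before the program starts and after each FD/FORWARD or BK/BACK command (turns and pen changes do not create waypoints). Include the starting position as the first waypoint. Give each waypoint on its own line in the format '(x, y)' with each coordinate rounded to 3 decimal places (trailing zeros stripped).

Executing turtle program step by step:
Start: pos=(0,0), heading=0, pen down
FD 8: (0,0) -> (8,0) [heading=0, draw]
FD 16: (8,0) -> (24,0) [heading=0, draw]
LT 150: heading 0 -> 150
FD 19: (24,0) -> (7.546,9.5) [heading=150, draw]
LT 60: heading 150 -> 210
FD 10: (7.546,9.5) -> (-1.115,4.5) [heading=210, draw]
Final: pos=(-1.115,4.5), heading=210, 4 segment(s) drawn
Waypoints (5 total):
(0, 0)
(8, 0)
(24, 0)
(7.546, 9.5)
(-1.115, 4.5)

Answer: (0, 0)
(8, 0)
(24, 0)
(7.546, 9.5)
(-1.115, 4.5)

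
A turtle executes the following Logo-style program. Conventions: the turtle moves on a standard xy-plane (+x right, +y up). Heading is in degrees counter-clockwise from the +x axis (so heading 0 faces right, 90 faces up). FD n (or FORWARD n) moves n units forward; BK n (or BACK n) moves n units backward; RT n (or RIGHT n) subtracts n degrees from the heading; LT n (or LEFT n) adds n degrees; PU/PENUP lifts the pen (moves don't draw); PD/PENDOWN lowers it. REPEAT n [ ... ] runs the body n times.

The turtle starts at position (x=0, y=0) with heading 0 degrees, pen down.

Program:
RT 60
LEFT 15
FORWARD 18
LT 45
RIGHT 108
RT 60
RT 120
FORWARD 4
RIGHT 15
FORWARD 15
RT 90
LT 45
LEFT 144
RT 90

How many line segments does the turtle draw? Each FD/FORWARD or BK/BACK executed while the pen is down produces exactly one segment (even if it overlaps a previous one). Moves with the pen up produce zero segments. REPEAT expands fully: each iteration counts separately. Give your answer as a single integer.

Answer: 3

Derivation:
Executing turtle program step by step:
Start: pos=(0,0), heading=0, pen down
RT 60: heading 0 -> 300
LT 15: heading 300 -> 315
FD 18: (0,0) -> (12.728,-12.728) [heading=315, draw]
LT 45: heading 315 -> 0
RT 108: heading 0 -> 252
RT 60: heading 252 -> 192
RT 120: heading 192 -> 72
FD 4: (12.728,-12.728) -> (13.964,-8.924) [heading=72, draw]
RT 15: heading 72 -> 57
FD 15: (13.964,-8.924) -> (22.134,3.656) [heading=57, draw]
RT 90: heading 57 -> 327
LT 45: heading 327 -> 12
LT 144: heading 12 -> 156
RT 90: heading 156 -> 66
Final: pos=(22.134,3.656), heading=66, 3 segment(s) drawn
Segments drawn: 3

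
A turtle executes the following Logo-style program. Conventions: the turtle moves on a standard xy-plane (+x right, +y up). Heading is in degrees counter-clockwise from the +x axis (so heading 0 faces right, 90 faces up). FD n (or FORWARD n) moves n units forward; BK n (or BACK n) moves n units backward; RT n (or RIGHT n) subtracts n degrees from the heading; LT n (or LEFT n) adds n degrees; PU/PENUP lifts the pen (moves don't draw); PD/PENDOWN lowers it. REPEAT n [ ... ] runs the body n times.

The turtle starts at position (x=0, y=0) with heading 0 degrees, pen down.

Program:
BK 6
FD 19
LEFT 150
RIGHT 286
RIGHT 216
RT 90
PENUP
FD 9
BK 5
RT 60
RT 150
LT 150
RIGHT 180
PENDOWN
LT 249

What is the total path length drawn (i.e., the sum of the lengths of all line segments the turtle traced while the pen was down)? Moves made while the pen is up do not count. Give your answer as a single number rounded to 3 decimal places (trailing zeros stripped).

Answer: 25

Derivation:
Executing turtle program step by step:
Start: pos=(0,0), heading=0, pen down
BK 6: (0,0) -> (-6,0) [heading=0, draw]
FD 19: (-6,0) -> (13,0) [heading=0, draw]
LT 150: heading 0 -> 150
RT 286: heading 150 -> 224
RT 216: heading 224 -> 8
RT 90: heading 8 -> 278
PU: pen up
FD 9: (13,0) -> (14.253,-8.912) [heading=278, move]
BK 5: (14.253,-8.912) -> (13.557,-3.961) [heading=278, move]
RT 60: heading 278 -> 218
RT 150: heading 218 -> 68
LT 150: heading 68 -> 218
RT 180: heading 218 -> 38
PD: pen down
LT 249: heading 38 -> 287
Final: pos=(13.557,-3.961), heading=287, 2 segment(s) drawn

Segment lengths:
  seg 1: (0,0) -> (-6,0), length = 6
  seg 2: (-6,0) -> (13,0), length = 19
Total = 25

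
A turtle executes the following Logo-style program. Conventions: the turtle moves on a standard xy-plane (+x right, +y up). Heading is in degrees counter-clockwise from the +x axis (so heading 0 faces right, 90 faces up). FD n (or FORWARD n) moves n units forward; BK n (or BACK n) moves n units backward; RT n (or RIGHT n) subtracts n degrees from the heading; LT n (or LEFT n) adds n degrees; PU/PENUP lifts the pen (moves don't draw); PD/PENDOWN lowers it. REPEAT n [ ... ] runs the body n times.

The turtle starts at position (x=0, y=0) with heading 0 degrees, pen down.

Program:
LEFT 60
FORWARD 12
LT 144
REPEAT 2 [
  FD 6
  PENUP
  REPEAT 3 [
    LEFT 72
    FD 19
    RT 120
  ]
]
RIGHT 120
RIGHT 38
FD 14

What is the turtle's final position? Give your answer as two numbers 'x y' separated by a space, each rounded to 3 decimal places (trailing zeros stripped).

Answer: -28.137 36.677

Derivation:
Executing turtle program step by step:
Start: pos=(0,0), heading=0, pen down
LT 60: heading 0 -> 60
FD 12: (0,0) -> (6,10.392) [heading=60, draw]
LT 144: heading 60 -> 204
REPEAT 2 [
  -- iteration 1/2 --
  FD 6: (6,10.392) -> (0.519,7.952) [heading=204, draw]
  PU: pen up
  REPEAT 3 [
    -- iteration 1/3 --
    LT 72: heading 204 -> 276
    FD 19: (0.519,7.952) -> (2.505,-10.944) [heading=276, move]
    RT 120: heading 276 -> 156
    -- iteration 2/3 --
    LT 72: heading 156 -> 228
    FD 19: (2.505,-10.944) -> (-10.209,-25.064) [heading=228, move]
    RT 120: heading 228 -> 108
    -- iteration 3/3 --
    LT 72: heading 108 -> 180
    FD 19: (-10.209,-25.064) -> (-29.209,-25.064) [heading=180, move]
    RT 120: heading 180 -> 60
  ]
  -- iteration 2/2 --
  FD 6: (-29.209,-25.064) -> (-26.209,-19.868) [heading=60, move]
  PU: pen up
  REPEAT 3 [
    -- iteration 1/3 --
    LT 72: heading 60 -> 132
    FD 19: (-26.209,-19.868) -> (-38.922,-5.748) [heading=132, move]
    RT 120: heading 132 -> 12
    -- iteration 2/3 --
    LT 72: heading 12 -> 84
    FD 19: (-38.922,-5.748) -> (-36.936,13.148) [heading=84, move]
    RT 120: heading 84 -> 324
    -- iteration 3/3 --
    LT 72: heading 324 -> 36
    FD 19: (-36.936,13.148) -> (-21.565,24.316) [heading=36, move]
    RT 120: heading 36 -> 276
  ]
]
RT 120: heading 276 -> 156
RT 38: heading 156 -> 118
FD 14: (-21.565,24.316) -> (-28.137,36.677) [heading=118, move]
Final: pos=(-28.137,36.677), heading=118, 2 segment(s) drawn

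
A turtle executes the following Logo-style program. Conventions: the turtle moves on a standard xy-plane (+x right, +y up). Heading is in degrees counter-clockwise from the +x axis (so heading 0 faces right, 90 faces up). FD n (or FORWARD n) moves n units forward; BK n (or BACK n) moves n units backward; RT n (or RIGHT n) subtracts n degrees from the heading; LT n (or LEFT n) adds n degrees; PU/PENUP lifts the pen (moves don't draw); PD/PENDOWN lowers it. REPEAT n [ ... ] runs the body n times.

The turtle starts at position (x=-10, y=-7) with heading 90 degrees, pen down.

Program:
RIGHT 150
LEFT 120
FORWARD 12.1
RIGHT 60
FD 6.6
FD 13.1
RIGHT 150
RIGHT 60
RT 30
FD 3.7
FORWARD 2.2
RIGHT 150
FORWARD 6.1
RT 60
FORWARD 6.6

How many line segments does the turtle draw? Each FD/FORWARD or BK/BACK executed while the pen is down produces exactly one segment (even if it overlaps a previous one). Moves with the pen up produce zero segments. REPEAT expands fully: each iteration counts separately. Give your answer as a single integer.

Executing turtle program step by step:
Start: pos=(-10,-7), heading=90, pen down
RT 150: heading 90 -> 300
LT 120: heading 300 -> 60
FD 12.1: (-10,-7) -> (-3.95,3.479) [heading=60, draw]
RT 60: heading 60 -> 0
FD 6.6: (-3.95,3.479) -> (2.65,3.479) [heading=0, draw]
FD 13.1: (2.65,3.479) -> (15.75,3.479) [heading=0, draw]
RT 150: heading 0 -> 210
RT 60: heading 210 -> 150
RT 30: heading 150 -> 120
FD 3.7: (15.75,3.479) -> (13.9,6.683) [heading=120, draw]
FD 2.2: (13.9,6.683) -> (12.8,8.588) [heading=120, draw]
RT 150: heading 120 -> 330
FD 6.1: (12.8,8.588) -> (18.083,5.538) [heading=330, draw]
RT 60: heading 330 -> 270
FD 6.6: (18.083,5.538) -> (18.083,-1.062) [heading=270, draw]
Final: pos=(18.083,-1.062), heading=270, 7 segment(s) drawn
Segments drawn: 7

Answer: 7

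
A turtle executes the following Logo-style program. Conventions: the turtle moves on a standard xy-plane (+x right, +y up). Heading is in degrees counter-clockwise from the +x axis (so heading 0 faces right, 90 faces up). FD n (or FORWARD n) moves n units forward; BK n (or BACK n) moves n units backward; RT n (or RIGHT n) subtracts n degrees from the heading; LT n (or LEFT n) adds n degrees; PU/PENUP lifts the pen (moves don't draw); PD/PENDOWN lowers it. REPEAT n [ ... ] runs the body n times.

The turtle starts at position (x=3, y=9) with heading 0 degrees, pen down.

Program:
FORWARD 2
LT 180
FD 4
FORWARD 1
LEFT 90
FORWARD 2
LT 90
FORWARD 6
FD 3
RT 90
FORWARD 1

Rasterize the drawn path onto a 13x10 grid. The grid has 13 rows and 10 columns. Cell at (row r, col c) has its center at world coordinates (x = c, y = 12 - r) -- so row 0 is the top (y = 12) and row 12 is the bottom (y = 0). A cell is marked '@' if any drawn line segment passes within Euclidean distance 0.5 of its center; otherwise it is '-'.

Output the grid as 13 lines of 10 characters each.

Segment 0: (3,9) -> (5,9)
Segment 1: (5,9) -> (1,9)
Segment 2: (1,9) -> (0,9)
Segment 3: (0,9) -> (-0,7)
Segment 4: (-0,7) -> (6,7)
Segment 5: (6,7) -> (9,7)
Segment 6: (9,7) -> (9,6)

Answer: ----------
----------
----------
@@@@@@----
@---------
@@@@@@@@@@
---------@
----------
----------
----------
----------
----------
----------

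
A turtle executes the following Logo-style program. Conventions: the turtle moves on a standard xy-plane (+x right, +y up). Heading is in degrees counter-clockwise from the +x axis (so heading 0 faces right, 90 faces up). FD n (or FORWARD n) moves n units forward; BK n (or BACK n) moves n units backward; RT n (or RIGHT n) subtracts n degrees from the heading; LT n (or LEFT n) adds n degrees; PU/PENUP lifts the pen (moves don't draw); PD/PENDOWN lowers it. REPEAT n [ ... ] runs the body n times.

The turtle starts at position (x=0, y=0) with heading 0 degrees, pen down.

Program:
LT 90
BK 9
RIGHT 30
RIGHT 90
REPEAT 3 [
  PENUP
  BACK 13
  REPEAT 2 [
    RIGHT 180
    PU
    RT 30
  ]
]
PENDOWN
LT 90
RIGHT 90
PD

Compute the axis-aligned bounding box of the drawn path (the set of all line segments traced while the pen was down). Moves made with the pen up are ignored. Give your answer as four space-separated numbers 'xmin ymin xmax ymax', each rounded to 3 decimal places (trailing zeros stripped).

Answer: 0 -9 0 0

Derivation:
Executing turtle program step by step:
Start: pos=(0,0), heading=0, pen down
LT 90: heading 0 -> 90
BK 9: (0,0) -> (0,-9) [heading=90, draw]
RT 30: heading 90 -> 60
RT 90: heading 60 -> 330
REPEAT 3 [
  -- iteration 1/3 --
  PU: pen up
  BK 13: (0,-9) -> (-11.258,-2.5) [heading=330, move]
  REPEAT 2 [
    -- iteration 1/2 --
    RT 180: heading 330 -> 150
    PU: pen up
    RT 30: heading 150 -> 120
    -- iteration 2/2 --
    RT 180: heading 120 -> 300
    PU: pen up
    RT 30: heading 300 -> 270
  ]
  -- iteration 2/3 --
  PU: pen up
  BK 13: (-11.258,-2.5) -> (-11.258,10.5) [heading=270, move]
  REPEAT 2 [
    -- iteration 1/2 --
    RT 180: heading 270 -> 90
    PU: pen up
    RT 30: heading 90 -> 60
    -- iteration 2/2 --
    RT 180: heading 60 -> 240
    PU: pen up
    RT 30: heading 240 -> 210
  ]
  -- iteration 3/3 --
  PU: pen up
  BK 13: (-11.258,10.5) -> (0,17) [heading=210, move]
  REPEAT 2 [
    -- iteration 1/2 --
    RT 180: heading 210 -> 30
    PU: pen up
    RT 30: heading 30 -> 0
    -- iteration 2/2 --
    RT 180: heading 0 -> 180
    PU: pen up
    RT 30: heading 180 -> 150
  ]
]
PD: pen down
LT 90: heading 150 -> 240
RT 90: heading 240 -> 150
PD: pen down
Final: pos=(0,17), heading=150, 1 segment(s) drawn

Segment endpoints: x in {0, 0}, y in {-9, 0}
xmin=0, ymin=-9, xmax=0, ymax=0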